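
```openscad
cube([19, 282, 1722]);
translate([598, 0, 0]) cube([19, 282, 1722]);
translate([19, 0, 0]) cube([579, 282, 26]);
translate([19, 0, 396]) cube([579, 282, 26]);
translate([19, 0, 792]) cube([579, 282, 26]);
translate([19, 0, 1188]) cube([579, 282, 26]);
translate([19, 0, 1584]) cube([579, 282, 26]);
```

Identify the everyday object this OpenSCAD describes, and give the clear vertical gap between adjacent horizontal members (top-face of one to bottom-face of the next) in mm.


A bookshelf. The clear shelf gap is 370 mm.

Two tall side panels with 5 horizontal boards between them — a bookshelf. The first two shelf undersides are at z = 0 and z = 396; with shelf thickness 26, the clear gap is 396 − 0 − 26 = 370 mm.


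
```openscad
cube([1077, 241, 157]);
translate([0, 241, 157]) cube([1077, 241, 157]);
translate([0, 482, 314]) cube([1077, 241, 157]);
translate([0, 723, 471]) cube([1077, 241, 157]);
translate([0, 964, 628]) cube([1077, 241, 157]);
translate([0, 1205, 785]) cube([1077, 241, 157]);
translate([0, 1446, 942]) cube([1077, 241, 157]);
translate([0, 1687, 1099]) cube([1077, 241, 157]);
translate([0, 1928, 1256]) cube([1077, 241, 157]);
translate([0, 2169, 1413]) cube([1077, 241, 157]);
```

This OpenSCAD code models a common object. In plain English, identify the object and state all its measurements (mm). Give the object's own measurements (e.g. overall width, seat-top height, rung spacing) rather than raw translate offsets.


A straight staircase of 10 solid steps. Each step is 1077 mm wide (x), 241 mm deep (y, the going) and 157 mm tall (the rise). The first step rests on the floor; each subsequent step sits one going further in +y and one rise higher in +z, directly behind and above the previous step with no overlap.


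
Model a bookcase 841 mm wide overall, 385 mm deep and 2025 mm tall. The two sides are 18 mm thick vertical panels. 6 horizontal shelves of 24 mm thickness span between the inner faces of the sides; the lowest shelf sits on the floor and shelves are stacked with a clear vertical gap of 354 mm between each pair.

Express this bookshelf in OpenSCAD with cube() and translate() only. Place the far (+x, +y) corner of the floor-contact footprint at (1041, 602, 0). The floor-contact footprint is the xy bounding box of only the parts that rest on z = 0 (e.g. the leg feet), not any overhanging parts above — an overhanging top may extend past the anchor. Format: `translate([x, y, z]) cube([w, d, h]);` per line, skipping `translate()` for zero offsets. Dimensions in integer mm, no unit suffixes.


translate([200, 217, 0]) cube([18, 385, 2025]);
translate([1023, 217, 0]) cube([18, 385, 2025]);
translate([218, 217, 0]) cube([805, 385, 24]);
translate([218, 217, 378]) cube([805, 385, 24]);
translate([218, 217, 756]) cube([805, 385, 24]);
translate([218, 217, 1134]) cube([805, 385, 24]);
translate([218, 217, 1512]) cube([805, 385, 24]);
translate([218, 217, 1890]) cube([805, 385, 24]);


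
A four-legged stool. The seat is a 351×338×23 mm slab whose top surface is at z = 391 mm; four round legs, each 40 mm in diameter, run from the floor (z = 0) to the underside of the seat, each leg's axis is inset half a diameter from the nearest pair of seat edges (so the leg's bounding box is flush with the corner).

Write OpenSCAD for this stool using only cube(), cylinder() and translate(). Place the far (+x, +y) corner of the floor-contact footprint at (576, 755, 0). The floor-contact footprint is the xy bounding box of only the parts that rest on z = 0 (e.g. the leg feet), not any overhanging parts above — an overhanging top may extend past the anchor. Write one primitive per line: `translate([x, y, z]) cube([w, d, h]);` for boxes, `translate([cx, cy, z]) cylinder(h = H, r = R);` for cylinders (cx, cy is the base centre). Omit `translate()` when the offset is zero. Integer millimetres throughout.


translate([225, 417, 368]) cube([351, 338, 23]);
translate([245, 437, 0]) cylinder(h = 368, r = 20);
translate([556, 437, 0]) cylinder(h = 368, r = 20);
translate([245, 735, 0]) cylinder(h = 368, r = 20);
translate([556, 735, 0]) cylinder(h = 368, r = 20);


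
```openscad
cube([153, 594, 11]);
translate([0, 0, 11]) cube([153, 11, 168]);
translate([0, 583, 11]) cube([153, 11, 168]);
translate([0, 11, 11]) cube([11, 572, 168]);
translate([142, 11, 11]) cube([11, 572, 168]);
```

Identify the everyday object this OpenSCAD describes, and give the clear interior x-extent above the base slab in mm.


An open box. The internal width is 131 mm.

A 153×594 base slab with four walls standing on it — an open box. The base is 153 mm wide and the walls are 11 mm thick, so the internal width is 153 − 2 × 11 = 131 mm.


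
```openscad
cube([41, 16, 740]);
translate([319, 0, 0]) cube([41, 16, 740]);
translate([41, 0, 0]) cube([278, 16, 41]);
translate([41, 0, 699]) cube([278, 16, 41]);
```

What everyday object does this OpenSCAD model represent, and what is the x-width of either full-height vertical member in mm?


A picture frame. The border width is 41 mm.

Four thin pieces enclosing a rectangular opening — a picture frame. The two full-height stiles are 740 mm tall; the top rail sits at z = 699 and is 41 mm tall, so the border above the opening is 740 − 699 = 41 mm, matching the stile x-width.


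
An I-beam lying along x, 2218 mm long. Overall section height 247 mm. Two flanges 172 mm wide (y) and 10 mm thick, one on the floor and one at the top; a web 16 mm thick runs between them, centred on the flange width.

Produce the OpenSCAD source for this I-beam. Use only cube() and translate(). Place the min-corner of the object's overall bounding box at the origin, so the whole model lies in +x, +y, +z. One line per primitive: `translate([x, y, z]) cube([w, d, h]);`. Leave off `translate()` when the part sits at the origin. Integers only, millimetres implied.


cube([2218, 172, 10]);
translate([0, 78, 10]) cube([2218, 16, 227]);
translate([0, 0, 237]) cube([2218, 172, 10]);


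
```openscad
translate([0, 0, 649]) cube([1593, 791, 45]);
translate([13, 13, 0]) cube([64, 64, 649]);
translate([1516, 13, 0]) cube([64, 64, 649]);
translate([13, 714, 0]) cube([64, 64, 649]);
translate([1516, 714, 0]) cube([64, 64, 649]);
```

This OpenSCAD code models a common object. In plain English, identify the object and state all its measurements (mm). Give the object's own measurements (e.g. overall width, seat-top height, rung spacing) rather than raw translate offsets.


A table: top 1593 mm (x) × 791 mm (y), 45 mm thick, upper face at z = 694 mm, on four 64×64 mm square legs, each inset 13 mm from the nearest pair of top edges from z = 0 to the bottom of the top.


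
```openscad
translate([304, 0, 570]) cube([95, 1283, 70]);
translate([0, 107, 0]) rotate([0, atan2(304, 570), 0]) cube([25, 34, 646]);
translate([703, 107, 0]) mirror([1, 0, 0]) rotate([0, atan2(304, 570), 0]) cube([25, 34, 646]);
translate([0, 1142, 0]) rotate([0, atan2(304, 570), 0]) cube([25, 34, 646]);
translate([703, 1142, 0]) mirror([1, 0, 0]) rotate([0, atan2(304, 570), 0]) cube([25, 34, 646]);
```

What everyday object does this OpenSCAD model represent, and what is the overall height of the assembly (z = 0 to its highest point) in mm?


A sawhorse. The overall height is 640 mm.

A beam across two mirrored pairs of raked legs — a sawhorse. The beam's underside is at z = 570 (matching the legs' vertical rise in atan2(304, 570)) and the beam is 70 mm tall, so its top is at 570 + 70 = 640 mm. The raked legs top out at the beam's underside, so that is the highest point.


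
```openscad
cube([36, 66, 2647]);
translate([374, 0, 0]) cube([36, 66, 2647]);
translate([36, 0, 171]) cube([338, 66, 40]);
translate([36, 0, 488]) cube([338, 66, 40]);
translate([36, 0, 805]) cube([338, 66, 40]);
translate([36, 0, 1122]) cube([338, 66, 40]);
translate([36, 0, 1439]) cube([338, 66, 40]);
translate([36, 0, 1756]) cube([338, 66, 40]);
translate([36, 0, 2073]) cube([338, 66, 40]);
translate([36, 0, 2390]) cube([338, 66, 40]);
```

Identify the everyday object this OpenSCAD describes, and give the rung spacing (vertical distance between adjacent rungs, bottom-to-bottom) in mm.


A ladder. The rung spacing is 317 mm.

Two tall 36×66 posts with 8 short bars between them — a ladder. Adjacent rungs sit at z = 171 and z = 488, so the spacing is 488 − 171 = 317 mm.


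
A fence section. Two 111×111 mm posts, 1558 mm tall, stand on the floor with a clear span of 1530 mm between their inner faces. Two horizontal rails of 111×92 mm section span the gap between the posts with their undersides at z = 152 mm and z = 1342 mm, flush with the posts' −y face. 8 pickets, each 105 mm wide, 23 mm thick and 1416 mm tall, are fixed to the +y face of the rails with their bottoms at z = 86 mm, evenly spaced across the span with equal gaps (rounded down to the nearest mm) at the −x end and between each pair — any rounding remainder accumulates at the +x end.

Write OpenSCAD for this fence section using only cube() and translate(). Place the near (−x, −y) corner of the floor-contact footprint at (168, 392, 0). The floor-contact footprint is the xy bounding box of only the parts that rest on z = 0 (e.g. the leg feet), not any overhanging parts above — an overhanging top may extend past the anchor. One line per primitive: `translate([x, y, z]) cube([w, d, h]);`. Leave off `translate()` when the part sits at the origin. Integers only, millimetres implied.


translate([168, 392, 0]) cube([111, 111, 1558]);
translate([1809, 392, 0]) cube([111, 111, 1558]);
translate([279, 392, 152]) cube([1530, 111, 92]);
translate([279, 392, 1342]) cube([1530, 111, 92]);
translate([355, 503, 86]) cube([105, 23, 1416]);
translate([536, 503, 86]) cube([105, 23, 1416]);
translate([717, 503, 86]) cube([105, 23, 1416]);
translate([898, 503, 86]) cube([105, 23, 1416]);
translate([1079, 503, 86]) cube([105, 23, 1416]);
translate([1260, 503, 86]) cube([105, 23, 1416]);
translate([1441, 503, 86]) cube([105, 23, 1416]);
translate([1622, 503, 86]) cube([105, 23, 1416]);


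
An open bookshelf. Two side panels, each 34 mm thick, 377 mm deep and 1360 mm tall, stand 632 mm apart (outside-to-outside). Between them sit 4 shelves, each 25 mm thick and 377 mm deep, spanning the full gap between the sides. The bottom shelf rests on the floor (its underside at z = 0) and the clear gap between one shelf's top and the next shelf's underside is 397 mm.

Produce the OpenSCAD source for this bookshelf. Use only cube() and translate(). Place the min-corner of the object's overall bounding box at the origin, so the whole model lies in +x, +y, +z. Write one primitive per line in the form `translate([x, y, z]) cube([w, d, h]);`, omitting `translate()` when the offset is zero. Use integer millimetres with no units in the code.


cube([34, 377, 1360]);
translate([598, 0, 0]) cube([34, 377, 1360]);
translate([34, 0, 0]) cube([564, 377, 25]);
translate([34, 0, 422]) cube([564, 377, 25]);
translate([34, 0, 844]) cube([564, 377, 25]);
translate([34, 0, 1266]) cube([564, 377, 25]);


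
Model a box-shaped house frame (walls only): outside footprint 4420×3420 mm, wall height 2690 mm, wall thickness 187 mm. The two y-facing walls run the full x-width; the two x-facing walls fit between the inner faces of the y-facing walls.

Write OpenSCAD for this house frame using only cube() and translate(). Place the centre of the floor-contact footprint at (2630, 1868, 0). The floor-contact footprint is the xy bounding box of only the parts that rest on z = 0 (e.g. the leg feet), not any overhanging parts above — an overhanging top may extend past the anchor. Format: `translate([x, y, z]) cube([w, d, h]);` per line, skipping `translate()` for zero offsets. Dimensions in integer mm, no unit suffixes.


translate([420, 158, 0]) cube([4420, 187, 2690]);
translate([420, 3391, 0]) cube([4420, 187, 2690]);
translate([420, 345, 0]) cube([187, 3046, 2690]);
translate([4653, 345, 0]) cube([187, 3046, 2690]);


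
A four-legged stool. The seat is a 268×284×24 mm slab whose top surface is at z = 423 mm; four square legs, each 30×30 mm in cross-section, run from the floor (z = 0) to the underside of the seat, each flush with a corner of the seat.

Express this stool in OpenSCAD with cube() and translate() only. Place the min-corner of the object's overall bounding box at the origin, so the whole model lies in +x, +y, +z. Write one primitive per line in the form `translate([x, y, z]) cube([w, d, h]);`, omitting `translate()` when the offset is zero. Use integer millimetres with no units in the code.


translate([0, 0, 399]) cube([268, 284, 24]);
cube([30, 30, 399]);
translate([238, 0, 0]) cube([30, 30, 399]);
translate([0, 254, 0]) cube([30, 30, 399]);
translate([238, 254, 0]) cube([30, 30, 399]);


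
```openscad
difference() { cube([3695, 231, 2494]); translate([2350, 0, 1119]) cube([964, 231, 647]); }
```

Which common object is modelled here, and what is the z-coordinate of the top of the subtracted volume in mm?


A wall with a window opening. The window head height is 1766 mm.

A wall with a rectangular opening subtracted — a window. Sill at z = 1119, opening 647 mm tall, so the head is at 1119 + 647 = 1766 mm.


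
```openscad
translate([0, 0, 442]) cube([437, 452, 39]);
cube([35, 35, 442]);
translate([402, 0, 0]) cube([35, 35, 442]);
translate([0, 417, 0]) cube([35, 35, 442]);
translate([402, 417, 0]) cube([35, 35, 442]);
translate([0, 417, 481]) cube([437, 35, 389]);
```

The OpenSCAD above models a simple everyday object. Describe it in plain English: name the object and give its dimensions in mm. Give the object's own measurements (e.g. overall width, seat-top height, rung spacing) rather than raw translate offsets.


A chair. The seat is a 437×452×39 mm slab with its top at z = 481 mm, on four 35×35 mm corner legs (flush with the seat edges, standing on z = 0). A flat backrest 35 mm thick, 389 mm tall, spans the full seat width and rises from the seat top along its +y edge, rear face flush with the rear of the seat.


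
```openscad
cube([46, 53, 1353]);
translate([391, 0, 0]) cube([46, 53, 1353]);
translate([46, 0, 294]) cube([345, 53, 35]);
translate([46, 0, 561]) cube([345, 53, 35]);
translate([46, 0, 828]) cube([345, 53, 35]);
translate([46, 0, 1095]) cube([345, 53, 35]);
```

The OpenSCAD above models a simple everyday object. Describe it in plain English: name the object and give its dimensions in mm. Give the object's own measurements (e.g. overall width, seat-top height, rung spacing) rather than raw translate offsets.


A straight ladder. Two 46×53 mm vertical rails, 1353 mm tall, stand 437 mm apart (outside-to-outside) with their front faces coplanar on the −y side. 4 rungs, each 53 mm deep and 35 mm tall, span between the inner faces of the rails, front faces flush with the rails. The lowest rung's underside is at z = 294 mm and rungs are spaced 267 mm apart (underside to underside).


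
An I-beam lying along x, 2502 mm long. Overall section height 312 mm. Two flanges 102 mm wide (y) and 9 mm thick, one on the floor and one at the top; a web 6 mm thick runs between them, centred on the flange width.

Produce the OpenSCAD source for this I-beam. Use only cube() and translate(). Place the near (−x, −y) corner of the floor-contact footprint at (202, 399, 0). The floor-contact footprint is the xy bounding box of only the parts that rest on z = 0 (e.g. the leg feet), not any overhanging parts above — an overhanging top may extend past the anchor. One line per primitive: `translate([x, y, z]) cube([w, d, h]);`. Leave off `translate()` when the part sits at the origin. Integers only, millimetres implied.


translate([202, 399, 0]) cube([2502, 102, 9]);
translate([202, 447, 9]) cube([2502, 6, 294]);
translate([202, 399, 303]) cube([2502, 102, 9]);


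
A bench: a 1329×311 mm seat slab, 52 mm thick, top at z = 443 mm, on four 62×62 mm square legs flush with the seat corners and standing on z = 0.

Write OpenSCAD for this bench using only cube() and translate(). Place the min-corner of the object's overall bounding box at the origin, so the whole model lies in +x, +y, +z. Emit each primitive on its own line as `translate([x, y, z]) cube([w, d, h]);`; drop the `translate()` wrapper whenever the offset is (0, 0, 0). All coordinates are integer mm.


translate([0, 0, 391]) cube([1329, 311, 52]);
cube([62, 62, 391]);
translate([0, 249, 0]) cube([62, 62, 391]);
translate([1267, 0, 0]) cube([62, 62, 391]);
translate([1267, 249, 0]) cube([62, 62, 391]);


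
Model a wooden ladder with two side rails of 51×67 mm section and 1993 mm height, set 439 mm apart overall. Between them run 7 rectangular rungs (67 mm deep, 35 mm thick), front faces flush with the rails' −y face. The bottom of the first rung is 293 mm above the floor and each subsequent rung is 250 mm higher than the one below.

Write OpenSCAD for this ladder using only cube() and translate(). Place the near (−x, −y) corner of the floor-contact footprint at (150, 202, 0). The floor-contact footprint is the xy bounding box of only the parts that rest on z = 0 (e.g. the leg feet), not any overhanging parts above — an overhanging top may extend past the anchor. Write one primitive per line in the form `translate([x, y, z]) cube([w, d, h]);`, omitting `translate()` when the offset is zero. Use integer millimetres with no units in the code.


// rung span = 439 - 2*51 = 337
// rung[k] z = 293 + k*250
translate([150, 202, 0]) cube([51, 67, 1993]);
translate([538, 202, 0]) cube([51, 67, 1993]);
translate([201, 202, 293]) cube([337, 67, 35]);
translate([201, 202, 543]) cube([337, 67, 35]);
translate([201, 202, 793]) cube([337, 67, 35]);
translate([201, 202, 1043]) cube([337, 67, 35]);
translate([201, 202, 1293]) cube([337, 67, 35]);
translate([201, 202, 1543]) cube([337, 67, 35]);
translate([201, 202, 1793]) cube([337, 67, 35]);


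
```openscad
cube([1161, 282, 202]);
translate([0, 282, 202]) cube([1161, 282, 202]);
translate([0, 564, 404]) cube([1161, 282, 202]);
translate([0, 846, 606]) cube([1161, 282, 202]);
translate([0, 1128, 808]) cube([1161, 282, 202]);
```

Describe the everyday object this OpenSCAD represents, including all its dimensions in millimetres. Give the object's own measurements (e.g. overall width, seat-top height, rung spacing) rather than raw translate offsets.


A straight staircase of 5 solid steps. Each step is 1161 mm wide (x), 282 mm deep (y, the going) and 202 mm tall (the rise). The first step rests on the floor; each subsequent step sits one going further in +y and one rise higher in +z, directly behind and above the previous step with no overlap.


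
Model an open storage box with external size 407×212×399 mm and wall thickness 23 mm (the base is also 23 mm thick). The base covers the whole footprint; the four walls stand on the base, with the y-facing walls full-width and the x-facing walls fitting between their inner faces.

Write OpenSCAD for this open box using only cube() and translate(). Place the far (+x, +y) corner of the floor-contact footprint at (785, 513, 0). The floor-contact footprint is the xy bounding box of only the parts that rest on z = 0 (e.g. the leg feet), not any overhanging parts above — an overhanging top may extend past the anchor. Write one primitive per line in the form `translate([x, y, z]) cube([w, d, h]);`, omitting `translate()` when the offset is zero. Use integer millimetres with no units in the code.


translate([378, 301, 0]) cube([407, 212, 23]);
translate([378, 301, 23]) cube([407, 23, 376]);
translate([378, 490, 23]) cube([407, 23, 376]);
translate([378, 324, 23]) cube([23, 166, 376]);
translate([762, 324, 23]) cube([23, 166, 376]);


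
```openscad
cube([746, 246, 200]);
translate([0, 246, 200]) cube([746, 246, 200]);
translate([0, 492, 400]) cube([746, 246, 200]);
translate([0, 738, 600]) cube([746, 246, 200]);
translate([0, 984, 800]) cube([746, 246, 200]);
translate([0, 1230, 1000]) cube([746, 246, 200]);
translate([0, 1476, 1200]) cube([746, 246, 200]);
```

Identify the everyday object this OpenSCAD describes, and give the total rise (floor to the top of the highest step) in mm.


A staircase. The total rise is 1400 mm.

7 identical blocks, each offset up and back from the previous — a staircase. Each step is 200 mm tall and there are 7 of them, so the total rise is 7 × 200 = 1400 mm.


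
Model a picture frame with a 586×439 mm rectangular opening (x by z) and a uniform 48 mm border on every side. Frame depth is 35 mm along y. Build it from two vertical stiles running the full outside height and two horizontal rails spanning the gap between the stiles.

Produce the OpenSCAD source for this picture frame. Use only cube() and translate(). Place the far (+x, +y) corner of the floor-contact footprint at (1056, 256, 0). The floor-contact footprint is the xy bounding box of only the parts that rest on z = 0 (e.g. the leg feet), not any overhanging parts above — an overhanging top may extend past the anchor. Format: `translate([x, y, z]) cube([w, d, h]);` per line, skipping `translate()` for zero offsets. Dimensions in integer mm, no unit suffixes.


translate([374, 221, 0]) cube([48, 35, 535]);
translate([1008, 221, 0]) cube([48, 35, 535]);
translate([422, 221, 0]) cube([586, 35, 48]);
translate([422, 221, 487]) cube([586, 35, 48]);


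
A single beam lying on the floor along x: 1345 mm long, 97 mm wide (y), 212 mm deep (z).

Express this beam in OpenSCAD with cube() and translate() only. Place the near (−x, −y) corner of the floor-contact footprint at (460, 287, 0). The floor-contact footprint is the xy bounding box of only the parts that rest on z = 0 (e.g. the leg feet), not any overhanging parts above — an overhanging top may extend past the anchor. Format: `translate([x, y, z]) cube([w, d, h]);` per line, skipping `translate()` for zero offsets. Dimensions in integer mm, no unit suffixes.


translate([460, 287, 0]) cube([1345, 97, 212]);


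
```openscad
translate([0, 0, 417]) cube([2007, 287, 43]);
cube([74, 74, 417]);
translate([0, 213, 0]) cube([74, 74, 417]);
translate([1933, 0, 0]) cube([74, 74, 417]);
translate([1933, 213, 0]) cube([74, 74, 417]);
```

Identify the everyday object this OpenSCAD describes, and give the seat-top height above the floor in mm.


A bench. The seat-top height is 460 mm.

A long slab on four corner posts — a bench. The slab sits at z = 417 with thickness 43, so the top is 417 + 43 = 460 mm.


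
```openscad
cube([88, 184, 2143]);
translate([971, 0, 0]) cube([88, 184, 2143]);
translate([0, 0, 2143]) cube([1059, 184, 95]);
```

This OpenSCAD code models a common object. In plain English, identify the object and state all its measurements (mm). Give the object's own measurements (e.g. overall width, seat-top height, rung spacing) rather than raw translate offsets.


A door frame. The clear opening is 883 mm wide and 2143 mm high. Two 88 mm wide jambs, 184 mm deep, stand either side of the opening from the floor to the top of the opening. A 95 mm thick head sits across the top of both jambs, spanning the full outside width of the frame.


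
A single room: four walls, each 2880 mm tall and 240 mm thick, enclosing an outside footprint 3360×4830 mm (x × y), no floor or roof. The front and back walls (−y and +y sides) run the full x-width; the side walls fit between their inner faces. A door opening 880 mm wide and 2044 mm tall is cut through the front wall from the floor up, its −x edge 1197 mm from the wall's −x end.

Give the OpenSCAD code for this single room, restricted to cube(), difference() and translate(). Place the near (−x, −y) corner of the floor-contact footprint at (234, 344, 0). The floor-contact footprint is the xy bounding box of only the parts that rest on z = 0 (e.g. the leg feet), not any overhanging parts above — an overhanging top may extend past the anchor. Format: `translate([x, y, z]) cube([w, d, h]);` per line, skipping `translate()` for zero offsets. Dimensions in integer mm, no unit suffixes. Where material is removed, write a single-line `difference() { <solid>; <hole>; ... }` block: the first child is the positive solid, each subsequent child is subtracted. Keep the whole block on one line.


difference() { translate([234, 344, 0]) cube([3360, 240, 2880]); translate([1431, 344, 0]) cube([880, 240, 2044]); }
translate([234, 4934, 0]) cube([3360, 240, 2880]);
translate([234, 584, 0]) cube([240, 4350, 2880]);
translate([3354, 584, 0]) cube([240, 4350, 2880]);


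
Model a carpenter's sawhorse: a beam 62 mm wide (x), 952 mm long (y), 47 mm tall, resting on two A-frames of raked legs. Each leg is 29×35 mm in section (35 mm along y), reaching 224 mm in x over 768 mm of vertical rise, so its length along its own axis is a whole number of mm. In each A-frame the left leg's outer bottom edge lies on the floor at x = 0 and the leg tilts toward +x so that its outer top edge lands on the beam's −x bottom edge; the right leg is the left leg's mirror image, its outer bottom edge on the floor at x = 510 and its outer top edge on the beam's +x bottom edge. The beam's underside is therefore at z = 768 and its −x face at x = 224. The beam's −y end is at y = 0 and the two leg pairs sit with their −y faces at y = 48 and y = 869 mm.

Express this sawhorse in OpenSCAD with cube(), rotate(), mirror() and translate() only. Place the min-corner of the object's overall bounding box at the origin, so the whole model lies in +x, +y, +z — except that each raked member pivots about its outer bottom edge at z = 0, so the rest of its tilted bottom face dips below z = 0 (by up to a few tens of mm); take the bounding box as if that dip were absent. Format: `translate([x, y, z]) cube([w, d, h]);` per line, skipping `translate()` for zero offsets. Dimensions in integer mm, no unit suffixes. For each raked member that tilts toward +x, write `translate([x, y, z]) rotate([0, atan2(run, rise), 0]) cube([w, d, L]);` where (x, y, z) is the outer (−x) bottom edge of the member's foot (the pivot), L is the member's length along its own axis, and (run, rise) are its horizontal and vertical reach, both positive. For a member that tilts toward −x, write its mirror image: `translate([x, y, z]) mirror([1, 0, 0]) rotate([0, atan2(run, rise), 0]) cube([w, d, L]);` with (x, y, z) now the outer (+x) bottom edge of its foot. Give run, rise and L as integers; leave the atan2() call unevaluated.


translate([224, 0, 768]) cube([62, 952, 47]);
translate([0, 48, 0]) rotate([0, atan2(224, 768), 0]) cube([29, 35, 800]);
translate([510, 48, 0]) mirror([1, 0, 0]) rotate([0, atan2(224, 768), 0]) cube([29, 35, 800]);
translate([0, 869, 0]) rotate([0, atan2(224, 768), 0]) cube([29, 35, 800]);
translate([510, 869, 0]) mirror([1, 0, 0]) rotate([0, atan2(224, 768), 0]) cube([29, 35, 800]);


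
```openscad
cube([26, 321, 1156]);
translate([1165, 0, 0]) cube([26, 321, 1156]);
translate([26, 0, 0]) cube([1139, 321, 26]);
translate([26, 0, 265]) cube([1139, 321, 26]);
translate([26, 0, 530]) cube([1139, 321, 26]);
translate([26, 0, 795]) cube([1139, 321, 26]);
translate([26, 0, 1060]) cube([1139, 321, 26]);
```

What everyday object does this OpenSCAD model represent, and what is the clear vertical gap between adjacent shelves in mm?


A bookshelf. The clear shelf gap is 239 mm.

Two tall side panels with 5 horizontal boards between them — a bookshelf. The first two shelf undersides are at z = 0 and z = 265; with shelf thickness 26, the clear gap is 265 − 0 − 26 = 239 mm.


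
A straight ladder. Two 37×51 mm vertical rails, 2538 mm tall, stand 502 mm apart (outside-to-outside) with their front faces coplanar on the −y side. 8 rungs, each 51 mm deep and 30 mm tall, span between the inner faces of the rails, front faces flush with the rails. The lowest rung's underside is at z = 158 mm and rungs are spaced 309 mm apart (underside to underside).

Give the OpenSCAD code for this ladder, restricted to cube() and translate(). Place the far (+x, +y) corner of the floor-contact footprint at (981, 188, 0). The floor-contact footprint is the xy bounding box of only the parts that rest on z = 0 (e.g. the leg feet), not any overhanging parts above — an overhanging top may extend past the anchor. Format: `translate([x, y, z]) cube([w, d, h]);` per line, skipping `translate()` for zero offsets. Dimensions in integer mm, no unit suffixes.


// rung span = 502 - 2*37 = 428
// rung[k] z = 158 + k*309
translate([479, 137, 0]) cube([37, 51, 2538]);
translate([944, 137, 0]) cube([37, 51, 2538]);
translate([516, 137, 158]) cube([428, 51, 30]);
translate([516, 137, 467]) cube([428, 51, 30]);
translate([516, 137, 776]) cube([428, 51, 30]);
translate([516, 137, 1085]) cube([428, 51, 30]);
translate([516, 137, 1394]) cube([428, 51, 30]);
translate([516, 137, 1703]) cube([428, 51, 30]);
translate([516, 137, 2012]) cube([428, 51, 30]);
translate([516, 137, 2321]) cube([428, 51, 30]);


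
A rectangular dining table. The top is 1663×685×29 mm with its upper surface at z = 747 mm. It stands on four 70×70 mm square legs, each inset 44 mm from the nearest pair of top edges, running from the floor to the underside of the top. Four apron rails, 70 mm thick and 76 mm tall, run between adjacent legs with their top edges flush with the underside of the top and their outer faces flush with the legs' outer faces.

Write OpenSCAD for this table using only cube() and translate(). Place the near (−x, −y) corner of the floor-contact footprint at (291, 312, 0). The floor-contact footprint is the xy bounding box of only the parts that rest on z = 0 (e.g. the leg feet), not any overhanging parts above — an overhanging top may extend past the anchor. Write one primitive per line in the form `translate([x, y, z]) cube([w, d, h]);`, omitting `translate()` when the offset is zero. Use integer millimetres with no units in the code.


translate([247, 268, 718]) cube([1663, 685, 29]);
translate([291, 312, 0]) cube([70, 70, 718]);
translate([1796, 312, 0]) cube([70, 70, 718]);
translate([291, 839, 0]) cube([70, 70, 718]);
translate([1796, 839, 0]) cube([70, 70, 718]);
translate([361, 312, 642]) cube([1435, 70, 76]);
translate([361, 839, 642]) cube([1435, 70, 76]);
translate([291, 382, 642]) cube([70, 457, 76]);
translate([1796, 382, 642]) cube([70, 457, 76]);


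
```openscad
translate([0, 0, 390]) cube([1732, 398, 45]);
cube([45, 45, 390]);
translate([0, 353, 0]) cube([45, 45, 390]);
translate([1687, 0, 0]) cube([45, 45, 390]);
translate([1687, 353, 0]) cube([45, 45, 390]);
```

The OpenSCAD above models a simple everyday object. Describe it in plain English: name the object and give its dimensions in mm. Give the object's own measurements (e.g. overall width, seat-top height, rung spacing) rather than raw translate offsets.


A bench: a 1732×398 mm seat slab, 45 mm thick, top at z = 435 mm, on four 45×45 mm square legs flush with the seat corners and standing on z = 0.


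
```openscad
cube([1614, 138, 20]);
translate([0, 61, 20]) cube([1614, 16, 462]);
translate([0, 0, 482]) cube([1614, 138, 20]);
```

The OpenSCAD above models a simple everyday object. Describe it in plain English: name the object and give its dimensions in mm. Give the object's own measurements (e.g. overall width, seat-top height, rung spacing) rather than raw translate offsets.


An I-beam lying along x, 1614 mm long. Overall section height 502 mm. Two flanges 138 mm wide (y) and 20 mm thick, one on the floor and one at the top; a web 16 mm thick runs between them, centred on the flange width.


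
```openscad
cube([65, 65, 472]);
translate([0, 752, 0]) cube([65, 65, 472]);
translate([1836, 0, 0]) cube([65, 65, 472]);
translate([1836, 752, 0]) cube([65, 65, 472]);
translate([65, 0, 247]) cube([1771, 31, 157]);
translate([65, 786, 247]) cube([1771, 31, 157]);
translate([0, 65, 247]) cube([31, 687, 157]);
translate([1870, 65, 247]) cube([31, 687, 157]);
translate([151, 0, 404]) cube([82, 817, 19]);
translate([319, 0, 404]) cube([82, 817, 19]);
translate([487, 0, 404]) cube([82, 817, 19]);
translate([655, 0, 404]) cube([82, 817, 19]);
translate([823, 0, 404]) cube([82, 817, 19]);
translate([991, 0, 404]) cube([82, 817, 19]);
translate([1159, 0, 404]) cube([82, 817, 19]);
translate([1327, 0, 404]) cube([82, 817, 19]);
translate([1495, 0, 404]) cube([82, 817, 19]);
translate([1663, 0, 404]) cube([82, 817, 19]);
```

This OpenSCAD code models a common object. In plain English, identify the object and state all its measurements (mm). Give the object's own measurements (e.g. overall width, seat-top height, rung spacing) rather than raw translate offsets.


A bed frame 1901 mm long (x) by 817 mm wide (y). Four 65×65 mm corner posts, 472 mm tall, at the corners of the footprint. Four rails of 31 mm thickness and 157 mm height run between adjacent posts with their undersides at z = 247 mm, their outer faces flush with the outside of the frame (the two x-running rails run between the posts' inner faces; the two y-running rails run between the posts' inner faces). 10 slats, each 82 mm wide (x) and 19 mm thick, lie across the top of the two x-running rails, running the full 817 mm width of the frame in y; along x they sit between the end posts with a 86 mm gap after the −x posts and between neighbouring slats, leaving 91 mm before the +x posts.


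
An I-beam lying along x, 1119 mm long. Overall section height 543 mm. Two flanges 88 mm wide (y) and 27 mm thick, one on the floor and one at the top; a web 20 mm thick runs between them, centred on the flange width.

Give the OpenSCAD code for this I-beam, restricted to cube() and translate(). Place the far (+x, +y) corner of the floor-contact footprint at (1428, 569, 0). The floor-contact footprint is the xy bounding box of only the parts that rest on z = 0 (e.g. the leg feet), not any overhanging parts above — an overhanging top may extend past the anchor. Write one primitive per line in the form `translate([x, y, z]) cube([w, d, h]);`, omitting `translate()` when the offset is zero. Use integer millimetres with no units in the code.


translate([309, 481, 0]) cube([1119, 88, 27]);
translate([309, 515, 27]) cube([1119, 20, 489]);
translate([309, 481, 516]) cube([1119, 88, 27]);


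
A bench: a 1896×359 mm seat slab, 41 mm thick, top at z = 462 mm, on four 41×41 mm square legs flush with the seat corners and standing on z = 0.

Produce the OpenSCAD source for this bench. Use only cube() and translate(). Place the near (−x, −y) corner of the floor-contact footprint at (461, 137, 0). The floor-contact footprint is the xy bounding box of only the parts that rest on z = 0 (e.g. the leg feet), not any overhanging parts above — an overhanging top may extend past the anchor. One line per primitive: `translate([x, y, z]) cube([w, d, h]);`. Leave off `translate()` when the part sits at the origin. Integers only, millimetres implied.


translate([461, 137, 421]) cube([1896, 359, 41]);
translate([461, 137, 0]) cube([41, 41, 421]);
translate([461, 455, 0]) cube([41, 41, 421]);
translate([2316, 137, 0]) cube([41, 41, 421]);
translate([2316, 455, 0]) cube([41, 41, 421]);


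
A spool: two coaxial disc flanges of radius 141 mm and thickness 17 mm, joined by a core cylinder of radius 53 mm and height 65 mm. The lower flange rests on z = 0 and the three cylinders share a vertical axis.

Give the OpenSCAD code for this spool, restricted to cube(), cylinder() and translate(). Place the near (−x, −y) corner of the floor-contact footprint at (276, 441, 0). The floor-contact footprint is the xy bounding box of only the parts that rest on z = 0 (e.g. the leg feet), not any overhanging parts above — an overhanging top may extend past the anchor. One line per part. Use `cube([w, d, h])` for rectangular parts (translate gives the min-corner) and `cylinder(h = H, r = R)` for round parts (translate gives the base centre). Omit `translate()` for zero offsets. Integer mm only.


translate([417, 582, 0]) cylinder(h = 17, r = 141);
translate([417, 582, 17]) cylinder(h = 65, r = 53);
translate([417, 582, 82]) cylinder(h = 17, r = 141);


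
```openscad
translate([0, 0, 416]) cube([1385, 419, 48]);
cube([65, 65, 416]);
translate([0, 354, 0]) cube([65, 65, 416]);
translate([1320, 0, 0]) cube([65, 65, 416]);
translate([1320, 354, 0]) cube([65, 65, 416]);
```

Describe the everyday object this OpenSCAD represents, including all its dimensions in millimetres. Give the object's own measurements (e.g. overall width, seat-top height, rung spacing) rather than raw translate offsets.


A bench: a 1385×419 mm seat slab, 48 mm thick, top at z = 464 mm, on four 65×65 mm square legs flush with the seat corners and standing on z = 0.


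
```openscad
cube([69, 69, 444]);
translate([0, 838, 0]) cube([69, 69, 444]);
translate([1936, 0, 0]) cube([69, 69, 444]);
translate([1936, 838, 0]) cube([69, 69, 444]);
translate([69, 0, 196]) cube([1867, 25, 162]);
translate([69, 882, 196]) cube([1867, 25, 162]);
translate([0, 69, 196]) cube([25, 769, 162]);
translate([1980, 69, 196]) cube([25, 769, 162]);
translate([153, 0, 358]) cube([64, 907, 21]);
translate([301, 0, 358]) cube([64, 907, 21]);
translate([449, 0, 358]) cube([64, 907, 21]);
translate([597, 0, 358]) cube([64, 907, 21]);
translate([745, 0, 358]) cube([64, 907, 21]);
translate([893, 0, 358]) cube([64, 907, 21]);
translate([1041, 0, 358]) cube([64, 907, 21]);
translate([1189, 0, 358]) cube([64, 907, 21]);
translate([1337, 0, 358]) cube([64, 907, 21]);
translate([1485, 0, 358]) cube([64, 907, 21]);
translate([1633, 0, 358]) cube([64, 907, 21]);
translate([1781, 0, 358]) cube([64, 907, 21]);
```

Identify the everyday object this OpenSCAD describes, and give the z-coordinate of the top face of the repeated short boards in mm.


A bed frame. The slat-top height is 379 mm.

Four posts, four rails, and a row of slats — a bed frame. Slats sit on the rails at z = 196 + 162 = 358; with slat thickness 21, the top is 379 mm.


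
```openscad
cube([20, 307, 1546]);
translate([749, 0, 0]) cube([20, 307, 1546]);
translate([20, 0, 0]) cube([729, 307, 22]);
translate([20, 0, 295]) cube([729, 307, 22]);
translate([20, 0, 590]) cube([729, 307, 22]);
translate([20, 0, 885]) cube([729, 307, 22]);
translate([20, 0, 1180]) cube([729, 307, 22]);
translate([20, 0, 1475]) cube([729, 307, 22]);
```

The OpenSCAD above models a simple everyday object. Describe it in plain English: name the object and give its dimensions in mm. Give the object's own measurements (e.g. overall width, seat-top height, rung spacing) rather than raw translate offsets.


An open bookshelf. Two side panels, each 20 mm thick, 307 mm deep and 1546 mm tall, stand 769 mm apart (outside-to-outside). Between them sit 6 shelves, each 22 mm thick and 307 mm deep, spanning the full gap between the sides. The bottom shelf rests on the floor (its underside at z = 0) and the clear gap between one shelf's top and the next shelf's underside is 273 mm.


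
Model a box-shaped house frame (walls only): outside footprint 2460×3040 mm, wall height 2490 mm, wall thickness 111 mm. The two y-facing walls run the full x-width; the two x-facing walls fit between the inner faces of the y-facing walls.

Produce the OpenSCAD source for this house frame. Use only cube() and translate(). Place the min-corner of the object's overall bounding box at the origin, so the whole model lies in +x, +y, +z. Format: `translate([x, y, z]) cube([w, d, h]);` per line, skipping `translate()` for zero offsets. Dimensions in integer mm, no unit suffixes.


cube([2460, 111, 2490]);
translate([0, 2929, 0]) cube([2460, 111, 2490]);
translate([0, 111, 0]) cube([111, 2818, 2490]);
translate([2349, 111, 0]) cube([111, 2818, 2490]);


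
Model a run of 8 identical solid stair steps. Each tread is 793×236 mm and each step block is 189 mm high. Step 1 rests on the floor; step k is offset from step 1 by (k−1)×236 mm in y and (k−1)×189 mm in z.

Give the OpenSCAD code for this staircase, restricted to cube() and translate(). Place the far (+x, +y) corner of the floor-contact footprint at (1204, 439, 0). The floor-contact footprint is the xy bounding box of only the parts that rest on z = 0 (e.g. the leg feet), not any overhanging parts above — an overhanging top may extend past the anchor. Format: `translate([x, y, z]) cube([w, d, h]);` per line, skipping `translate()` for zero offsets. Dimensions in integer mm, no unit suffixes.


translate([411, 203, 0]) cube([793, 236, 189]);
translate([411, 439, 189]) cube([793, 236, 189]);
translate([411, 675, 378]) cube([793, 236, 189]);
translate([411, 911, 567]) cube([793, 236, 189]);
translate([411, 1147, 756]) cube([793, 236, 189]);
translate([411, 1383, 945]) cube([793, 236, 189]);
translate([411, 1619, 1134]) cube([793, 236, 189]);
translate([411, 1855, 1323]) cube([793, 236, 189]);
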